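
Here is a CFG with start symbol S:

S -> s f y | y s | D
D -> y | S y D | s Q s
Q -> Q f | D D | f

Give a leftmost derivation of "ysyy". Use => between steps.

S=>D=>SyD=>ysyD=>ysyy

S => D   [S -> D]
D => SyD   [D -> S y D]
SyD => ysyD   [S -> y s]
ysyD => ysyy   [D -> y]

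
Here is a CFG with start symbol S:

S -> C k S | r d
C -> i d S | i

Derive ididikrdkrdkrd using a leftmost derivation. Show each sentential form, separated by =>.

S => CkS   [S -> C k S]
CkS => idSkS   [C -> i d S]
idSkS => idCkSkS   [S -> C k S]
idCkSkS => ididSkSkS   [C -> i d S]
ididSkSkS => ididCkSkSkS   [S -> C k S]
ididCkSkSkS => ididikSkSkS   [C -> i]
ididikSkSkS => ididikrdkSkS   [S -> r d]
ididikrdkSkS => ididikrdkrdkS   [S -> r d]
ididikrdkrdkS => ididikrdkrdkrd   [S -> r d]

S => CkS => idSkS => idCkSkS => ididSkSkS => ididCkSkSkS => ididikSkSkS => ididikrdkSkS => ididikrdkrdkS => ididikrdkrdkrd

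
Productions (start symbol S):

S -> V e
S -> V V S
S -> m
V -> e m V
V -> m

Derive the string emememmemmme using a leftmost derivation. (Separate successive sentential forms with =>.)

S => VVS => emVVS => ememVVS => emememVVS => emememmVS => emememmemVS => emememmemmS => emememmemmVe => emememmemmme

S => VVS   [S -> V V S]
VVS => emVVS   [V -> e m V]
emVVS => ememVVS   [V -> e m V]
ememVVS => emememVVS   [V -> e m V]
emememVVS => emememmVS   [V -> m]
emememmVS => emememmemVS   [V -> e m V]
emememmemVS => emememmemmS   [V -> m]
emememmemmS => emememmemmVe   [S -> V e]
emememmemmVe => emememmemmme   [V -> m]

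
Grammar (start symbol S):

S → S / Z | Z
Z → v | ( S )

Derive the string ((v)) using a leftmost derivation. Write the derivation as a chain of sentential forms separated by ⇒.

S⇒Z⇒(S)⇒(Z)⇒((S))⇒((Z))⇒((v))

S ⇒ Z   [S → Z]
Z ⇒ (S)   [Z → ( S )]
(S) ⇒ (Z)   [S → Z]
(Z) ⇒ ((S))   [Z → ( S )]
((S)) ⇒ ((Z))   [S → Z]
((Z)) ⇒ ((v))   [Z → v]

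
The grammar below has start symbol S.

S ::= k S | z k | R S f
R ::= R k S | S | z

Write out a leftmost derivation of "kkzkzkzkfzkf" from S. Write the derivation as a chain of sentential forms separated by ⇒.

S ⇒ RSf ⇒ SSf ⇒ kSSf ⇒ kkSSf ⇒ kkRSfSf ⇒ kkRkSSfSf ⇒ kkzkSSfSf ⇒ kkzkzkSfSf ⇒ kkzkzkzkfSf ⇒ kkzkzkzkfzkf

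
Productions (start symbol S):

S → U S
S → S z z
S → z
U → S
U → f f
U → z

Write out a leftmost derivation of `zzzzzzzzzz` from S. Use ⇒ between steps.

S⇒Szz⇒USzz⇒SSzz⇒SzzSzz⇒zzzSzz⇒zzzSzzzz⇒zzzSzzzzzz⇒zzzzzzzzzz

S ⇒ Szz   [S → S z z]
Szz ⇒ USzz   [S → U S]
USzz ⇒ SSzz   [U → S]
SSzz ⇒ SzzSzz   [S → S z z]
SzzSzz ⇒ zzzSzz   [S → z]
zzzSzz ⇒ zzzSzzzz   [S → S z z]
zzzSzzzz ⇒ zzzSzzzzzz   [S → S z z]
zzzSzzzzzz ⇒ zzzzzzzzzz   [S → z]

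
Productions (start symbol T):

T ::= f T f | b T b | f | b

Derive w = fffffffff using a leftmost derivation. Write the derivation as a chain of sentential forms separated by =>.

T=>fTf=>ffTff=>fffTfff=>ffffTffff=>fffffffff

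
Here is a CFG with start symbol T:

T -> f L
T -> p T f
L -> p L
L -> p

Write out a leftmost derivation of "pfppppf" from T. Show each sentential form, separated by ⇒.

T ⇒ pTf ⇒ pfLf ⇒ pfpLf ⇒ pfppLf ⇒ pfpppLf ⇒ pfppppf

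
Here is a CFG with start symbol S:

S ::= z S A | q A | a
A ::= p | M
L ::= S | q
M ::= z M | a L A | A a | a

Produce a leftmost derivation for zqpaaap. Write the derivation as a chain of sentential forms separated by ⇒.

S ⇒ zSA   [S ::= z S A]
zSA ⇒ zqAA   [S ::= q A]
zqAA ⇒ zqMA   [A ::= M]
zqMA ⇒ zqAaA   [M ::= A a]
zqAaA ⇒ zqMaA   [A ::= M]
zqMaA ⇒ zqAaaA   [M ::= A a]
zqAaaA ⇒ zqMaaA   [A ::= M]
zqMaaA ⇒ zqAaaaA   [M ::= A a]
zqAaaaA ⇒ zqpaaaA   [A ::= p]
zqpaaaA ⇒ zqpaaap   [A ::= p]

S ⇒ zSA ⇒ zqAA ⇒ zqMA ⇒ zqAaA ⇒ zqMaA ⇒ zqAaaA ⇒ zqMaaA ⇒ zqAaaaA ⇒ zqpaaaA ⇒ zqpaaap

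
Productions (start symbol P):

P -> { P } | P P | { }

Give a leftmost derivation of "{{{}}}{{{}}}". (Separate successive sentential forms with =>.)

P => PP => {P}P => {{P}}P => {{{}}}P => {{{}}}{P} => {{{}}}{{P}} => {{{}}}{{{}}}

P => PP   [P -> P P]
PP => {P}P   [P -> { P }]
{P}P => {{P}}P   [P -> { P }]
{{P}}P => {{{}}}P   [P -> { }]
{{{}}}P => {{{}}}{P}   [P -> { P }]
{{{}}}{P} => {{{}}}{{P}}   [P -> { P }]
{{{}}}{{P}} => {{{}}}{{{}}}   [P -> { }]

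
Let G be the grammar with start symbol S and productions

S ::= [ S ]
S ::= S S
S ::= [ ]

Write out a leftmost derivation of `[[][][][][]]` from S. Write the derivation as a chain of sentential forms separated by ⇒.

S ⇒ [S] ⇒ [SS] ⇒ [SSS] ⇒ [SSSS] ⇒ [[]SSS] ⇒ [[]SSSS] ⇒ [[][]SSS] ⇒ [[][][]SS] ⇒ [[][][][]S] ⇒ [[][][][][]]

S ⇒ [S]   [S ::= [ S ]]
[S] ⇒ [SS]   [S ::= S S]
[SS] ⇒ [SSS]   [S ::= S S]
[SSS] ⇒ [SSSS]   [S ::= S S]
[SSSS] ⇒ [[]SSS]   [S ::= [ ]]
[[]SSS] ⇒ [[]SSSS]   [S ::= S S]
[[]SSSS] ⇒ [[][]SSS]   [S ::= [ ]]
[[][]SSS] ⇒ [[][][]SS]   [S ::= [ ]]
[[][][]SS] ⇒ [[][][][]S]   [S ::= [ ]]
[[][][][]S] ⇒ [[][][][][]]   [S ::= [ ]]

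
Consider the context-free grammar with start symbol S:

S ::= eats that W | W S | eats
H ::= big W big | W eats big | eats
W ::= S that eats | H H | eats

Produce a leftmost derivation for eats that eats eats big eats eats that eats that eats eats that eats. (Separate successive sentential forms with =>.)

S => W S   [S ::= W S]
W S => H H S   [W ::= H H]
H H S => W eats big H S   [H ::= W eats big]
W eats big H S => S that eats eats big H S   [W ::= S that eats]
S that eats eats big H S => eats that eats eats big H S   [S ::= eats]
eats that eats eats big H S => eats that eats eats big eats S   [H ::= eats]
eats that eats eats big eats S => eats that eats eats big eats W S   [S ::= W S]
eats that eats eats big eats W S => eats that eats eats big eats S that eats S   [W ::= S that eats]
eats that eats eats big eats S that eats S => eats that eats eats big eats eats that W that eats S   [S ::= eats that W]
eats that eats eats big eats eats that W that eats S => eats that eats eats big eats eats that eats that eats S   [W ::= eats]
eats that eats eats big eats eats that eats that eats S => eats that eats eats big eats eats that eats that eats eats that W   [S ::= eats that W]
eats that eats eats big eats eats that eats that eats eats that W => eats that eats eats big eats eats that eats that eats eats that eats   [W ::= eats]

S => W S => H H S => W eats big H S => S that eats eats big H S => eats that eats eats big H S => eats that eats eats big eats S => eats that eats eats big eats W S => eats that eats eats big eats S that eats S => eats that eats eats big eats eats that W that eats S => eats that eats eats big eats eats that eats that eats S => eats that eats eats big eats eats that eats that eats eats that W => eats that eats eats big eats eats that eats that eats eats that eats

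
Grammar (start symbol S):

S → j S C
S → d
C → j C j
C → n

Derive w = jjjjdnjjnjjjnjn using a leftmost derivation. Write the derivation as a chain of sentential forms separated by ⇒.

S ⇒ jSC   [S → j S C]
jSC ⇒ jjSCC   [S → j S C]
jjSCC ⇒ jjjSCCC   [S → j S C]
jjjSCCC ⇒ jjjjSCCCC   [S → j S C]
jjjjSCCCC ⇒ jjjjdCCCC   [S → d]
jjjjdCCCC ⇒ jjjjdnCCC   [C → n]
jjjjdnCCC ⇒ jjjjdnjCjCC   [C → j C j]
jjjjdnjCjCC ⇒ jjjjdnjjCjjCC   [C → j C j]
jjjjdnjjCjjCC ⇒ jjjjdnjjnjjCC   [C → n]
jjjjdnjjnjjCC ⇒ jjjjdnjjnjjjCjC   [C → j C j]
jjjjdnjjnjjjCjC ⇒ jjjjdnjjnjjjnjC   [C → n]
jjjjdnjjnjjjnjC ⇒ jjjjdnjjnjjjnjn   [C → n]

S ⇒ jSC ⇒ jjSCC ⇒ jjjSCCC ⇒ jjjjSCCCC ⇒ jjjjdCCCC ⇒ jjjjdnCCC ⇒ jjjjdnjCjCC ⇒ jjjjdnjjCjjCC ⇒ jjjjdnjjnjjCC ⇒ jjjjdnjjnjjjCjC ⇒ jjjjdnjjnjjjnjC ⇒ jjjjdnjjnjjjnjn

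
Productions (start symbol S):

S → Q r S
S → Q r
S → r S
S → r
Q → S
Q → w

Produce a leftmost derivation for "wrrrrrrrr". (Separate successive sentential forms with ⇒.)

S ⇒ QrS ⇒ SrS ⇒ QrrS ⇒ SrrS ⇒ QrSrrS ⇒ SrSrrS ⇒ QrrSrrS ⇒ wrrSrrS ⇒ wrrrSrrS ⇒ wrrrrrrS ⇒ wrrrrrrrS ⇒ wrrrrrrrr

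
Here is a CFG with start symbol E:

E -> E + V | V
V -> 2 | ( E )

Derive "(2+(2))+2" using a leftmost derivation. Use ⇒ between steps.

E ⇒ E+V ⇒ V+V ⇒ (E)+V ⇒ (E+V)+V ⇒ (V+V)+V ⇒ (2+V)+V ⇒ (2+(E))+V ⇒ (2+(V))+V ⇒ (2+(2))+V ⇒ (2+(2))+2

E ⇒ E+V   [E -> E + V]
E+V ⇒ V+V   [E -> V]
V+V ⇒ (E)+V   [V -> ( E )]
(E)+V ⇒ (E+V)+V   [E -> E + V]
(E+V)+V ⇒ (V+V)+V   [E -> V]
(V+V)+V ⇒ (2+V)+V   [V -> 2]
(2+V)+V ⇒ (2+(E))+V   [V -> ( E )]
(2+(E))+V ⇒ (2+(V))+V   [E -> V]
(2+(V))+V ⇒ (2+(2))+V   [V -> 2]
(2+(2))+V ⇒ (2+(2))+2   [V -> 2]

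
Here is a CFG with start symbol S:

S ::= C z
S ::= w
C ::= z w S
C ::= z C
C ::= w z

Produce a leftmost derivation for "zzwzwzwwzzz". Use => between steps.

S => Cz => zCz => zzwSz => zzwCzz => zzwzwSzz => zzwzwCzzz => zzwzwzwSzzz => zzwzwzwwzzz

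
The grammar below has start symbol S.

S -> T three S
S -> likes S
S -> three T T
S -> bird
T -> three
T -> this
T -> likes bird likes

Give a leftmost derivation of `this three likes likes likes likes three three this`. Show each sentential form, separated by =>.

S => T three S => this three S => this three likes S => this three likes likes S => this three likes likes likes S => this three likes likes likes likes S => this three likes likes likes likes three T T => this three likes likes likes likes three three T => this three likes likes likes likes three three this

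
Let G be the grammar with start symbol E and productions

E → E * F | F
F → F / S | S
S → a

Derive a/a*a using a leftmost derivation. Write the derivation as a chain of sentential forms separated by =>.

E => E*F => F*F => F/S*F => S/S*F => a/S*F => a/a*F => a/a*S => a/a*a

E => E*F   [E → E * F]
E*F => F*F   [E → F]
F*F => F/S*F   [F → F / S]
F/S*F => S/S*F   [F → S]
S/S*F => a/S*F   [S → a]
a/S*F => a/a*F   [S → a]
a/a*F => a/a*S   [F → S]
a/a*S => a/a*a   [S → a]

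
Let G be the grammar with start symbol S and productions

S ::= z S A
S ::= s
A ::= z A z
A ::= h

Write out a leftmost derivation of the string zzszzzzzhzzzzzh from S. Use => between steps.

S => zSA => zzSAA => zzsAA => zzszAzA => zzszzAzzA => zzszzzAzzzA => zzszzzzAzzzzA => zzszzzzzAzzzzzA => zzszzzzzhzzzzzA => zzszzzzzhzzzzzh

S => zSA   [S ::= z S A]
zSA => zzSAA   [S ::= z S A]
zzSAA => zzsAA   [S ::= s]
zzsAA => zzszAzA   [A ::= z A z]
zzszAzA => zzszzAzzA   [A ::= z A z]
zzszzAzzA => zzszzzAzzzA   [A ::= z A z]
zzszzzAzzzA => zzszzzzAzzzzA   [A ::= z A z]
zzszzzzAzzzzA => zzszzzzzAzzzzzA   [A ::= z A z]
zzszzzzzAzzzzzA => zzszzzzzhzzzzzA   [A ::= h]
zzszzzzzhzzzzzA => zzszzzzzhzzzzzh   [A ::= h]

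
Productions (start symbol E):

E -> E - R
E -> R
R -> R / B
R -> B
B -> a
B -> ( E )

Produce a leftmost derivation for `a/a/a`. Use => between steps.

E => R => R/B => R/B/B => B/B/B => a/B/B => a/a/B => a/a/a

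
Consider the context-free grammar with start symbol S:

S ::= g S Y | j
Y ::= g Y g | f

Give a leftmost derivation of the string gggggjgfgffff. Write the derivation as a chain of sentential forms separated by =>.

S => gSY   [S ::= g S Y]
gSY => ggSYY   [S ::= g S Y]
ggSYY => gggSYYY   [S ::= g S Y]
gggSYYY => ggggSYYYY   [S ::= g S Y]
ggggSYYYY => gggggSYYYYY   [S ::= g S Y]
gggggSYYYYY => gggggjYYYYY   [S ::= j]
gggggjYYYYY => gggggjgYgYYYY   [Y ::= g Y g]
gggggjgYgYYYY => gggggjgfgYYYY   [Y ::= f]
gggggjgfgYYYY => gggggjgfgfYYY   [Y ::= f]
gggggjgfgfYYY => gggggjgfgffYY   [Y ::= f]
gggggjgfgffYY => gggggjgfgfffY   [Y ::= f]
gggggjgfgfffY => gggggjgfgffff   [Y ::= f]

S=>gSY=>ggSYY=>gggSYYY=>ggggSYYYY=>gggggSYYYYY=>gggggjYYYYY=>gggggjgYgYYYY=>gggggjgfgYYYY=>gggggjgfgfYYY=>gggggjgfgffYY=>gggggjgfgfffY=>gggggjgfgffff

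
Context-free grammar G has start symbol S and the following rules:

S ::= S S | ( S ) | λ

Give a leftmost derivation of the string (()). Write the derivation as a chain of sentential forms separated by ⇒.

S ⇒ SS ⇒ (S)S ⇒ ((S))S ⇒ (())S ⇒ (())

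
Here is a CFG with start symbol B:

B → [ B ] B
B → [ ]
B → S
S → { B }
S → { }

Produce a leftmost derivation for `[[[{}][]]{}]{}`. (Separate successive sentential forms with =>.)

B => [B]B   [B → [ B ] B]
[B]B => [[B]B]B   [B → [ B ] B]
[[B]B]B => [[[B]B]B]B   [B → [ B ] B]
[[[B]B]B]B => [[[S]B]B]B   [B → S]
[[[S]B]B]B => [[[{}]B]B]B   [S → { }]
[[[{}]B]B]B => [[[{}][]]B]B   [B → [ ]]
[[[{}][]]B]B => [[[{}][]]S]B   [B → S]
[[[{}][]]S]B => [[[{}][]]{}]B   [S → { }]
[[[{}][]]{}]B => [[[{}][]]{}]S   [B → S]
[[[{}][]]{}]S => [[[{}][]]{}]{}   [S → { }]

B => [B]B => [[B]B]B => [[[B]B]B]B => [[[S]B]B]B => [[[{}]B]B]B => [[[{}][]]B]B => [[[{}][]]S]B => [[[{}][]]{}]B => [[[{}][]]{}]S => [[[{}][]]{}]{}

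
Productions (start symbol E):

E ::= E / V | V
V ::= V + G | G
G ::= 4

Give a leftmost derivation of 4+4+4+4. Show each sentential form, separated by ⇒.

E ⇒ V ⇒ V+G ⇒ V+G+G ⇒ V+G+G+G ⇒ G+G+G+G ⇒ 4+G+G+G ⇒ 4+4+G+G ⇒ 4+4+4+G ⇒ 4+4+4+4

E ⇒ V   [E ::= V]
V ⇒ V+G   [V ::= V + G]
V+G ⇒ V+G+G   [V ::= V + G]
V+G+G ⇒ V+G+G+G   [V ::= V + G]
V+G+G+G ⇒ G+G+G+G   [V ::= G]
G+G+G+G ⇒ 4+G+G+G   [G ::= 4]
4+G+G+G ⇒ 4+4+G+G   [G ::= 4]
4+4+G+G ⇒ 4+4+4+G   [G ::= 4]
4+4+4+G ⇒ 4+4+4+4   [G ::= 4]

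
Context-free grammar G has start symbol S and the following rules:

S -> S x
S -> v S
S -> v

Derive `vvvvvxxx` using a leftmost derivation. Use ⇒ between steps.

S⇒Sx⇒vSx⇒vvSx⇒vvSxx⇒vvvSxx⇒vvvSxxx⇒vvvvSxxx⇒vvvvvxxx

S ⇒ Sx   [S -> S x]
Sx ⇒ vSx   [S -> v S]
vSx ⇒ vvSx   [S -> v S]
vvSx ⇒ vvSxx   [S -> S x]
vvSxx ⇒ vvvSxx   [S -> v S]
vvvSxx ⇒ vvvSxxx   [S -> S x]
vvvSxxx ⇒ vvvvSxxx   [S -> v S]
vvvvSxxx ⇒ vvvvvxxx   [S -> v]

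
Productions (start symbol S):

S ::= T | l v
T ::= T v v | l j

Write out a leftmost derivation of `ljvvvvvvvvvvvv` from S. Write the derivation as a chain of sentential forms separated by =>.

S => T => Tvv => Tvvvv => Tvvvvvv => Tvvvvvvvv => Tvvvvvvvvvv => Tvvvvvvvvvvvv => ljvvvvvvvvvvvv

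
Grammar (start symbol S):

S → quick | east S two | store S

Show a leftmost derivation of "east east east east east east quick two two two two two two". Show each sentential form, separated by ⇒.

S ⇒ east S two ⇒ east east S two two ⇒ east east east S two two two ⇒ east east east east S two two two two ⇒ east east east east east S two two two two two ⇒ east east east east east east S two two two two two two ⇒ east east east east east east quick two two two two two two

S ⇒ east S two   [S → east S two]
east S two ⇒ east east S two two   [S → east S two]
east east S two two ⇒ east east east S two two two   [S → east S two]
east east east S two two two ⇒ east east east east S two two two two   [S → east S two]
east east east east S two two two two ⇒ east east east east east S two two two two two   [S → east S two]
east east east east east S two two two two two ⇒ east east east east east east S two two two two two two   [S → east S two]
east east east east east east S two two two two two two ⇒ east east east east east east quick two two two two two two   [S → quick]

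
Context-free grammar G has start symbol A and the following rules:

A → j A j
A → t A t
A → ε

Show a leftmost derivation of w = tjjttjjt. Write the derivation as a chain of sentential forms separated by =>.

A => tAt => tjAjt => tjjAjjt => tjjtAtjjt => tjjttjjt

A => tAt   [A → t A t]
tAt => tjAjt   [A → j A j]
tjAjt => tjjAjjt   [A → j A j]
tjjAjjt => tjjtAtjjt   [A → t A t]
tjjtAtjjt => tjjttjjt   [A → ε]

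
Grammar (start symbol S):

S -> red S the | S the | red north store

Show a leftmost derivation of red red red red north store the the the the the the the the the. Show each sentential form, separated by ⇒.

S ⇒ S the ⇒ S the the ⇒ S the the the ⇒ S the the the the ⇒ red S the the the the the ⇒ red S the the the the the the ⇒ red S the the the the the the the ⇒ red red S the the the the the the the the ⇒ red red red S the the the the the the the the the ⇒ red red red red north store the the the the the the the the the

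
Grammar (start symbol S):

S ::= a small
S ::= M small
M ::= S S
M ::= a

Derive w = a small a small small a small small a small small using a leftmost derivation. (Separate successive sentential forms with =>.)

S => M small => S S small => M small S small => S S small S small => M small S small S small => S S small S small S small => a small S small S small S small => a small a small small S small S small => a small a small small a small small S small => a small a small small a small small a small small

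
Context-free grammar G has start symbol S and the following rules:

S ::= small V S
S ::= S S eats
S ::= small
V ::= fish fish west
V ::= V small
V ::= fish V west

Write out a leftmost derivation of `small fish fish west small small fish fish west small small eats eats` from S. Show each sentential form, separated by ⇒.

S ⇒ S S eats   [S ::= S S eats]
S S eats ⇒ small V S S eats   [S ::= small V S]
small V S S eats ⇒ small fish fish west S S eats   [V ::= fish fish west]
small fish fish west S S eats ⇒ small fish fish west small S eats   [S ::= small]
small fish fish west small S eats ⇒ small fish fish west small small V S eats   [S ::= small V S]
small fish fish west small small V S eats ⇒ small fish fish west small small fish fish west S eats   [V ::= fish fish west]
small fish fish west small small fish fish west S eats ⇒ small fish fish west small small fish fish west S S eats eats   [S ::= S S eats]
small fish fish west small small fish fish west S S eats eats ⇒ small fish fish west small small fish fish west small S eats eats   [S ::= small]
small fish fish west small small fish fish west small S eats eats ⇒ small fish fish west small small fish fish west small small eats eats   [S ::= small]

S ⇒ S S eats ⇒ small V S S eats ⇒ small fish fish west S S eats ⇒ small fish fish west small S eats ⇒ small fish fish west small small V S eats ⇒ small fish fish west small small fish fish west S eats ⇒ small fish fish west small small fish fish west S S eats eats ⇒ small fish fish west small small fish fish west small S eats eats ⇒ small fish fish west small small fish fish west small small eats eats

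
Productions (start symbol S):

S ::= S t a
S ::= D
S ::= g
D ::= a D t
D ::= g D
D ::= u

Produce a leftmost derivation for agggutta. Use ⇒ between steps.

S ⇒ Sta   [S ::= S t a]
Sta ⇒ Dta   [S ::= D]
Dta ⇒ aDtta   [D ::= a D t]
aDtta ⇒ agDtta   [D ::= g D]
agDtta ⇒ aggDtta   [D ::= g D]
aggDtta ⇒ agggDtta   [D ::= g D]
agggDtta ⇒ agggutta   [D ::= u]

S ⇒ Sta ⇒ Dta ⇒ aDtta ⇒ agDtta ⇒ aggDtta ⇒ agggDtta ⇒ agggutta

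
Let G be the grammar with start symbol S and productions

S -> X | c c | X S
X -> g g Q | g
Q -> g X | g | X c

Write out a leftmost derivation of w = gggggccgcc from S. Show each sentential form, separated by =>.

S => XS   [S -> X S]
XS => ggQS   [X -> g g Q]
ggQS => ggXcS   [Q -> X c]
ggXcS => ggggQcS   [X -> g g Q]
ggggQcS => ggggXccS   [Q -> X c]
ggggXccS => gggggccS   [X -> g]
gggggccS => gggggccXS   [S -> X S]
gggggccXS => gggggccgS   [X -> g]
gggggccgS => gggggccgcc   [S -> c c]

S => XS => ggQS => ggXcS => ggggQcS => ggggXccS => gggggccS => gggggccXS => gggggccgS => gggggccgcc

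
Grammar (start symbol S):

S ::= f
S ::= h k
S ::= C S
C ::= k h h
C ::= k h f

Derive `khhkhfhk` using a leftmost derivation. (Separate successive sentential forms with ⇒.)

S ⇒ CS ⇒ khhS ⇒ khhCS ⇒ khhkhfS ⇒ khhkhfhk

S ⇒ CS   [S ::= C S]
CS ⇒ khhS   [C ::= k h h]
khhS ⇒ khhCS   [S ::= C S]
khhCS ⇒ khhkhfS   [C ::= k h f]
khhkhfS ⇒ khhkhfhk   [S ::= h k]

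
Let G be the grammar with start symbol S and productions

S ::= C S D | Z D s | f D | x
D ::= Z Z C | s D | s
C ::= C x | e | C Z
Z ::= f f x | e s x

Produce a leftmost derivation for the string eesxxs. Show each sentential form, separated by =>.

S => CSD   [S ::= C S D]
CSD => CZSD   [C ::= C Z]
CZSD => eZSD   [C ::= e]
eZSD => eesxSD   [Z ::= e s x]
eesxSD => eesxxD   [S ::= x]
eesxxD => eesxxs   [D ::= s]

S => CSD => CZSD => eZSD => eesxSD => eesxxD => eesxxs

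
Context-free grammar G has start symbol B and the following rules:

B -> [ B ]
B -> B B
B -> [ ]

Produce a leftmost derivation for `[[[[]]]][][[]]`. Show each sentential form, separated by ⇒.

B ⇒ BB ⇒ BBB ⇒ [B]BB ⇒ [[B]]BB ⇒ [[[B]]]BB ⇒ [[[[]]]]BB ⇒ [[[[]]]][]B ⇒ [[[[]]]][][B] ⇒ [[[[]]]][][[]]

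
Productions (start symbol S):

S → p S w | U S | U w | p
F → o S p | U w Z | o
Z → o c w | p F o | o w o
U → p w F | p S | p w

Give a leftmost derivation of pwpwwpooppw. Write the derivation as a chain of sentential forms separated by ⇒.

S ⇒ US ⇒ pwFS ⇒ pwUwZS ⇒ pwpwwZS ⇒ pwpwwpFoS ⇒ pwpwwpooS ⇒ pwpwwpoopSw ⇒ pwpwwpooppw

S ⇒ US   [S → U S]
US ⇒ pwFS   [U → p w F]
pwFS ⇒ pwUwZS   [F → U w Z]
pwUwZS ⇒ pwpwwZS   [U → p w]
pwpwwZS ⇒ pwpwwpFoS   [Z → p F o]
pwpwwpFoS ⇒ pwpwwpooS   [F → o]
pwpwwpooS ⇒ pwpwwpoopSw   [S → p S w]
pwpwwpoopSw ⇒ pwpwwpooppw   [S → p]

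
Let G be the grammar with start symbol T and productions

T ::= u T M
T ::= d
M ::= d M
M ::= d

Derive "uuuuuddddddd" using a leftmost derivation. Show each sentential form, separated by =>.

T=>uTM=>uuTMM=>uuuTMMM=>uuuuTMMMM=>uuuuuTMMMMM=>uuuuudMMMMM=>uuuuuddMMMMM=>uuuuudddMMMM=>uuuuuddddMMM=>uuuuudddddMM=>uuuuuddddddM=>uuuuuddddddd

T => uTM   [T ::= u T M]
uTM => uuTMM   [T ::= u T M]
uuTMM => uuuTMMM   [T ::= u T M]
uuuTMMM => uuuuTMMMM   [T ::= u T M]
uuuuTMMMM => uuuuuTMMMMM   [T ::= u T M]
uuuuuTMMMMM => uuuuudMMMMM   [T ::= d]
uuuuudMMMMM => uuuuuddMMMMM   [M ::= d M]
uuuuuddMMMMM => uuuuudddMMMM   [M ::= d]
uuuuudddMMMM => uuuuuddddMMM   [M ::= d]
uuuuuddddMMM => uuuuudddddMM   [M ::= d]
uuuuudddddMM => uuuuuddddddM   [M ::= d]
uuuuuddddddM => uuuuuddddddd   [M ::= d]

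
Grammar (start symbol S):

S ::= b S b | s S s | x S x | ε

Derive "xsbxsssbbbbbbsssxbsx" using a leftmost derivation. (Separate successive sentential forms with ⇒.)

S ⇒ xSx ⇒ xsSsx ⇒ xsbSbsx ⇒ xsbxSxbsx ⇒ xsbxsSsxbsx ⇒ xsbxssSssxbsx ⇒ xsbxsssSsssxbsx ⇒ xsbxsssbSbsssxbsx ⇒ xsbxsssbbSbbsssxbsx ⇒ xsbxsssbbbSbbbsssxbsx ⇒ xsbxsssbbbbbbsssxbsx

S ⇒ xSx   [S ::= x S x]
xSx ⇒ xsSsx   [S ::= s S s]
xsSsx ⇒ xsbSbsx   [S ::= b S b]
xsbSbsx ⇒ xsbxSxbsx   [S ::= x S x]
xsbxSxbsx ⇒ xsbxsSsxbsx   [S ::= s S s]
xsbxsSsxbsx ⇒ xsbxssSssxbsx   [S ::= s S s]
xsbxssSssxbsx ⇒ xsbxsssSsssxbsx   [S ::= s S s]
xsbxsssSsssxbsx ⇒ xsbxsssbSbsssxbsx   [S ::= b S b]
xsbxsssbSbsssxbsx ⇒ xsbxsssbbSbbsssxbsx   [S ::= b S b]
xsbxsssbbSbbsssxbsx ⇒ xsbxsssbbbSbbbsssxbsx   [S ::= b S b]
xsbxsssbbbSbbbsssxbsx ⇒ xsbxsssbbbbbbsssxbsx   [S ::= ε]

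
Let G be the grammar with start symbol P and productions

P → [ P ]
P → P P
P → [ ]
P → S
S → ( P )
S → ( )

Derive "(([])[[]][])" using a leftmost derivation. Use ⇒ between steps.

P ⇒ S   [P → S]
S ⇒ (P)   [S → ( P )]
(P) ⇒ (PP)   [P → P P]
(PP) ⇒ (SP)   [P → S]
(SP) ⇒ ((P)P)   [S → ( P )]
((P)P) ⇒ (([])P)   [P → [ ]]
(([])P) ⇒ (([])PP)   [P → P P]
(([])PP) ⇒ (([])[P]P)   [P → [ P ]]
(([])[P]P) ⇒ (([])[[]]P)   [P → [ ]]
(([])[[]]P) ⇒ (([])[[]][])   [P → [ ]]

P ⇒ S ⇒ (P) ⇒ (PP) ⇒ (SP) ⇒ ((P)P) ⇒ (([])P) ⇒ (([])PP) ⇒ (([])[P]P) ⇒ (([])[[]]P) ⇒ (([])[[]][])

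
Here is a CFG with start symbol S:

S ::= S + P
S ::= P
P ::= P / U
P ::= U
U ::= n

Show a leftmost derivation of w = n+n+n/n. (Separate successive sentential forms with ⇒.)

S ⇒ S+P   [S ::= S + P]
S+P ⇒ S+P+P   [S ::= S + P]
S+P+P ⇒ P+P+P   [S ::= P]
P+P+P ⇒ U+P+P   [P ::= U]
U+P+P ⇒ n+P+P   [U ::= n]
n+P+P ⇒ n+U+P   [P ::= U]
n+U+P ⇒ n+n+P   [U ::= n]
n+n+P ⇒ n+n+P/U   [P ::= P / U]
n+n+P/U ⇒ n+n+U/U   [P ::= U]
n+n+U/U ⇒ n+n+n/U   [U ::= n]
n+n+n/U ⇒ n+n+n/n   [U ::= n]

S⇒S+P⇒S+P+P⇒P+P+P⇒U+P+P⇒n+P+P⇒n+U+P⇒n+n+P⇒n+n+P/U⇒n+n+U/U⇒n+n+n/U⇒n+n+n/n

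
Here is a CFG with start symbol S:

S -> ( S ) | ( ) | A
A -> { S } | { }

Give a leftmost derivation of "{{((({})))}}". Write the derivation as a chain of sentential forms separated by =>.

S=>A=>{S}=>{A}=>{{S}}=>{{(S)}}=>{{((S))}}=>{{(((S)))}}=>{{(((A)))}}=>{{((({})))}}

S => A   [S -> A]
A => {S}   [A -> { S }]
{S} => {A}   [S -> A]
{A} => {{S}}   [A -> { S }]
{{S}} => {{(S)}}   [S -> ( S )]
{{(S)}} => {{((S))}}   [S -> ( S )]
{{((S))}} => {{(((S)))}}   [S -> ( S )]
{{(((S)))}} => {{(((A)))}}   [S -> A]
{{(((A)))}} => {{((({})))}}   [A -> { }]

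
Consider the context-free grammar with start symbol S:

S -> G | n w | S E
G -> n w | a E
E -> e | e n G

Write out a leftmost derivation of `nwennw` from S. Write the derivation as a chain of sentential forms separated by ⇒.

S ⇒ SE ⇒ nwE ⇒ nwenG ⇒ nwennw

S ⇒ SE   [S -> S E]
SE ⇒ nwE   [S -> n w]
nwE ⇒ nwenG   [E -> e n G]
nwenG ⇒ nwennw   [G -> n w]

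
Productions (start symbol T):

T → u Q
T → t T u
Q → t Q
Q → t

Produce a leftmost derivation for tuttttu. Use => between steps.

T => tTu => tuQu => tutQu => tuttQu => tutttQu => tuttttu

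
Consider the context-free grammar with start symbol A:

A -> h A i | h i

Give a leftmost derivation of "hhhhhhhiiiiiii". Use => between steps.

A => hAi   [A -> h A i]
hAi => hhAii   [A -> h A i]
hhAii => hhhAiii   [A -> h A i]
hhhAiii => hhhhAiiii   [A -> h A i]
hhhhAiiii => hhhhhAiiiii   [A -> h A i]
hhhhhAiiiii => hhhhhhAiiiiii   [A -> h A i]
hhhhhhAiiiiii => hhhhhhhiiiiiii   [A -> h i]

A=>hAi=>hhAii=>hhhAiii=>hhhhAiiii=>hhhhhAiiiii=>hhhhhhAiiiiii=>hhhhhhhiiiiiii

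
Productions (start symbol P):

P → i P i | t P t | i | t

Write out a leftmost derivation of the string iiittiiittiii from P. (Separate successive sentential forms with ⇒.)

P ⇒ iPi   [P → i P i]
iPi ⇒ iiPii   [P → i P i]
iiPii ⇒ iiiPiii   [P → i P i]
iiiPiii ⇒ iiitPtiii   [P → t P t]
iiitPtiii ⇒ iiittPttiii   [P → t P t]
iiittPttiii ⇒ iiittiPittiii   [P → i P i]
iiittiPittiii ⇒ iiittiiittiii   [P → i]

P ⇒ iPi ⇒ iiPii ⇒ iiiPiii ⇒ iiitPtiii ⇒ iiittPttiii ⇒ iiittiPittiii ⇒ iiittiiittiii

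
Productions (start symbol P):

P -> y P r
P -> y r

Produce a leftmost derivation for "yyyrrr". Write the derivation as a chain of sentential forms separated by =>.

P => yPr => yyPrr => yyyrrr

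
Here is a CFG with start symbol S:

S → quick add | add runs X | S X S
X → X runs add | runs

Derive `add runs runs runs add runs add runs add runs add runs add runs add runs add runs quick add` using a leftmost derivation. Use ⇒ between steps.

S ⇒ S X S ⇒ add runs X X S ⇒ add runs X runs add X S ⇒ add runs X runs add runs add X S ⇒ add runs X runs add runs add runs add X S ⇒ add runs X runs add runs add runs add runs add X S ⇒ add runs X runs add runs add runs add runs add runs add X S ⇒ add runs X runs add runs add runs add runs add runs add runs add X S ⇒ add runs X runs add runs add runs add runs add runs add runs add runs add X S ⇒ add runs runs runs add runs add runs add runs add runs add runs add runs add X S ⇒ add runs runs runs add runs add runs add runs add runs add runs add runs add runs S ⇒ add runs runs runs add runs add runs add runs add runs add runs add runs add runs quick add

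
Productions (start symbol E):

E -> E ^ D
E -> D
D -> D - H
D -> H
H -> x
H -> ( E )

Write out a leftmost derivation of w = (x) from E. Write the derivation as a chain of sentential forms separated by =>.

E => D => H => (E) => (D) => (H) => (x)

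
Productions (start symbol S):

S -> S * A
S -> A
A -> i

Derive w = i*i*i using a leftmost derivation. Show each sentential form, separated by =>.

S=>S*A=>S*A*A=>A*A*A=>i*A*A=>i*i*A=>i*i*i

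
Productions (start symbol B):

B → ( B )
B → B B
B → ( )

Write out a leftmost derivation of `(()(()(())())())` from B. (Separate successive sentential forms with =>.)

B => (B)   [B → ( B )]
(B) => (BB)   [B → B B]
(BB) => (()B)   [B → ( )]
(()B) => (()BB)   [B → B B]
(()BB) => (()(B)B)   [B → ( B )]
(()(B)B) => (()(BB)B)   [B → B B]
(()(BB)B) => (()(BBB)B)   [B → B B]
(()(BBB)B) => (()(()BB)B)   [B → ( )]
(()(()BB)B) => (()(()(B)B)B)   [B → ( B )]
(()(()(B)B)B) => (()(()(())B)B)   [B → ( )]
(()(()(())B)B) => (()(()(())())B)   [B → ( )]
(()(()(())())B) => (()(()(())())())   [B → ( )]

B => (B) => (BB) => (()B) => (()BB) => (()(B)B) => (()(BB)B) => (()(BBB)B) => (()(()BB)B) => (()(()(B)B)B) => (()(()(())B)B) => (()(()(())())B) => (()(()(())())())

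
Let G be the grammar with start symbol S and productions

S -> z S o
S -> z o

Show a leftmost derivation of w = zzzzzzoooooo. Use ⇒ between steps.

S ⇒ zSo   [S -> z S o]
zSo ⇒ zzSoo   [S -> z S o]
zzSoo ⇒ zzzSooo   [S -> z S o]
zzzSooo ⇒ zzzzSoooo   [S -> z S o]
zzzzSoooo ⇒ zzzzzSooooo   [S -> z S o]
zzzzzSooooo ⇒ zzzzzzoooooo   [S -> z o]

S ⇒ zSo ⇒ zzSoo ⇒ zzzSooo ⇒ zzzzSoooo ⇒ zzzzzSooooo ⇒ zzzzzzoooooo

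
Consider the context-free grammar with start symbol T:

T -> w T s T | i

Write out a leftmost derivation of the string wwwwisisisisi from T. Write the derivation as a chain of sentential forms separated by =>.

T => wTsT => wwTsTsT => wwwTsTsTsT => wwwwTsTsTsTsT => wwwwisTsTsTsT => wwwwisisTsTsT => wwwwisisisTsT => wwwwisisisisT => wwwwisisisisi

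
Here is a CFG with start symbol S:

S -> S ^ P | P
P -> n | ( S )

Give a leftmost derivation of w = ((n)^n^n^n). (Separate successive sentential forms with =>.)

S => P => (S) => (S^P) => (S^P^P) => (S^P^P^P) => (P^P^P^P) => ((S)^P^P^P) => ((P)^P^P^P) => ((n)^P^P^P) => ((n)^n^P^P) => ((n)^n^n^P) => ((n)^n^n^n)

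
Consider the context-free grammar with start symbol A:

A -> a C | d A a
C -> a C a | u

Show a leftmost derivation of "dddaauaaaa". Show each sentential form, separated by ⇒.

A⇒dAa⇒ddAaa⇒dddAaaa⇒dddaCaaa⇒dddaaCaaaa⇒dddaauaaaa

A ⇒ dAa   [A -> d A a]
dAa ⇒ ddAaa   [A -> d A a]
ddAaa ⇒ dddAaaa   [A -> d A a]
dddAaaa ⇒ dddaCaaa   [A -> a C]
dddaCaaa ⇒ dddaaCaaaa   [C -> a C a]
dddaaCaaaa ⇒ dddaauaaaa   [C -> u]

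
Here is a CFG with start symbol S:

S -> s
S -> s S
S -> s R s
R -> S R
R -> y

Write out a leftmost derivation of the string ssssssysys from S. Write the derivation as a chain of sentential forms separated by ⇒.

S ⇒ sS   [S -> s S]
sS ⇒ ssRs   [S -> s R s]
ssRs ⇒ ssSRs   [R -> S R]
ssSRs ⇒ sssRsRs   [S -> s R s]
sssRsRs ⇒ sssSRsRs   [R -> S R]
sssSRsRs ⇒ ssssRsRs   [S -> s]
ssssRsRs ⇒ ssssSRsRs   [R -> S R]
ssssSRsRs ⇒ sssssRsRs   [S -> s]
sssssRsRs ⇒ sssssSRsRs   [R -> S R]
sssssSRsRs ⇒ ssssssRsRs   [S -> s]
ssssssRsRs ⇒ ssssssysRs   [R -> y]
ssssssysRs ⇒ ssssssysys   [R -> y]

S ⇒ sS ⇒ ssRs ⇒ ssSRs ⇒ sssRsRs ⇒ sssSRsRs ⇒ ssssRsRs ⇒ ssssSRsRs ⇒ sssssRsRs ⇒ sssssSRsRs ⇒ ssssssRsRs ⇒ ssssssysRs ⇒ ssssssysys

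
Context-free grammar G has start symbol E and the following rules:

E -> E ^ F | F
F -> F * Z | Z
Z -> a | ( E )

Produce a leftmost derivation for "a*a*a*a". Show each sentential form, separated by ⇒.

E ⇒ F ⇒ F*Z ⇒ F*Z*Z ⇒ F*Z*Z*Z ⇒ Z*Z*Z*Z ⇒ a*Z*Z*Z ⇒ a*a*Z*Z ⇒ a*a*a*Z ⇒ a*a*a*a

E ⇒ F   [E -> F]
F ⇒ F*Z   [F -> F * Z]
F*Z ⇒ F*Z*Z   [F -> F * Z]
F*Z*Z ⇒ F*Z*Z*Z   [F -> F * Z]
F*Z*Z*Z ⇒ Z*Z*Z*Z   [F -> Z]
Z*Z*Z*Z ⇒ a*Z*Z*Z   [Z -> a]
a*Z*Z*Z ⇒ a*a*Z*Z   [Z -> a]
a*a*Z*Z ⇒ a*a*a*Z   [Z -> a]
a*a*a*Z ⇒ a*a*a*a   [Z -> a]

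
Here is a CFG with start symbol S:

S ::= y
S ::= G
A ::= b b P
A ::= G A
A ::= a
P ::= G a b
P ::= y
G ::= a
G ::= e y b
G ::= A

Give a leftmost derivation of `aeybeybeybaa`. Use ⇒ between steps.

S ⇒ G   [S ::= G]
G ⇒ A   [G ::= A]
A ⇒ GA   [A ::= G A]
GA ⇒ aA   [G ::= a]
aA ⇒ aGA   [A ::= G A]
aGA ⇒ aAA   [G ::= A]
aAA ⇒ aGAA   [A ::= G A]
aGAA ⇒ aeybAA   [G ::= e y b]
aeybAA ⇒ aeybGAA   [A ::= G A]
aeybGAA ⇒ aeybeybAA   [G ::= e y b]
aeybeybAA ⇒ aeybeybGAA   [A ::= G A]
aeybeybGAA ⇒ aeybeybeybAA   [G ::= e y b]
aeybeybeybAA ⇒ aeybeybeybaA   [A ::= a]
aeybeybeybaA ⇒ aeybeybeybaa   [A ::= a]

S ⇒ G ⇒ A ⇒ GA ⇒ aA ⇒ aGA ⇒ aAA ⇒ aGAA ⇒ aeybAA ⇒ aeybGAA ⇒ aeybeybAA ⇒ aeybeybGAA ⇒ aeybeybeybAA ⇒ aeybeybeybaA ⇒ aeybeybeybaa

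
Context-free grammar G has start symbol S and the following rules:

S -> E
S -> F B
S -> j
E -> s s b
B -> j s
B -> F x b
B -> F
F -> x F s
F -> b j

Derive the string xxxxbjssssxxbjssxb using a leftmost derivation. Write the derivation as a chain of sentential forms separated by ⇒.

S⇒FB⇒xFsB⇒xxFssB⇒xxxFsssB⇒xxxxFssssB⇒xxxxbjssssB⇒xxxxbjssssFxb⇒xxxxbjssssxFsxb⇒xxxxbjssssxxFssxb⇒xxxxbjssssxxbjssxb

S ⇒ FB   [S -> F B]
FB ⇒ xFsB   [F -> x F s]
xFsB ⇒ xxFssB   [F -> x F s]
xxFssB ⇒ xxxFsssB   [F -> x F s]
xxxFsssB ⇒ xxxxFssssB   [F -> x F s]
xxxxFssssB ⇒ xxxxbjssssB   [F -> b j]
xxxxbjssssB ⇒ xxxxbjssssFxb   [B -> F x b]
xxxxbjssssFxb ⇒ xxxxbjssssxFsxb   [F -> x F s]
xxxxbjssssxFsxb ⇒ xxxxbjssssxxFssxb   [F -> x F s]
xxxxbjssssxxFssxb ⇒ xxxxbjssssxxbjssxb   [F -> b j]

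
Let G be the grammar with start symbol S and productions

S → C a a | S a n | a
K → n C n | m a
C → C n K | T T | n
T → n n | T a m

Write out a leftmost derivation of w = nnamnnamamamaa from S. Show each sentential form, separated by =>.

S => Caa => TTaa => TamTaa => nnamTaa => nnamTamaa => nnamTamamaa => nnamTamamamaa => nnamnnamamamaa

S => Caa   [S → C a a]
Caa => TTaa   [C → T T]
TTaa => TamTaa   [T → T a m]
TamTaa => nnamTaa   [T → n n]
nnamTaa => nnamTamaa   [T → T a m]
nnamTamaa => nnamTamamaa   [T → T a m]
nnamTamamaa => nnamTamamamaa   [T → T a m]
nnamTamamamaa => nnamnnamamamaa   [T → n n]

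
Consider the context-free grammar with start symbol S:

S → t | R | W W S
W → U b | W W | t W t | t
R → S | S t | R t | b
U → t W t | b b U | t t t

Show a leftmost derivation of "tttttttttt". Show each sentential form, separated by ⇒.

S⇒R⇒St⇒WWSt⇒WWWSt⇒WWWWSt⇒tWtWWWSt⇒ttWttWWWSt⇒tttttWWWSt⇒ttttttWWSt⇒tttttttWSt⇒ttttttttSt⇒tttttttttt

S ⇒ R   [S → R]
R ⇒ St   [R → S t]
St ⇒ WWSt   [S → W W S]
WWSt ⇒ WWWSt   [W → W W]
WWWSt ⇒ WWWWSt   [W → W W]
WWWWSt ⇒ tWtWWWSt   [W → t W t]
tWtWWWSt ⇒ ttWttWWWSt   [W → t W t]
ttWttWWWSt ⇒ tttttWWWSt   [W → t]
tttttWWWSt ⇒ ttttttWWSt   [W → t]
ttttttWWSt ⇒ tttttttWSt   [W → t]
tttttttWSt ⇒ ttttttttSt   [W → t]
ttttttttSt ⇒ tttttttttt   [S → t]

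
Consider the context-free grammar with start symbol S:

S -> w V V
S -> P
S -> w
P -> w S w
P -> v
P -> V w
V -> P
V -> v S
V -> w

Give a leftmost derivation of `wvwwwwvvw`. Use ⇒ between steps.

S⇒wVV⇒wvSV⇒wvwVVV⇒wvwPVV⇒wvwwSwVV⇒wvwwwwVV⇒wvwwwwvSV⇒wvwwwwvPV⇒wvwwwwvvV⇒wvwwwwvvw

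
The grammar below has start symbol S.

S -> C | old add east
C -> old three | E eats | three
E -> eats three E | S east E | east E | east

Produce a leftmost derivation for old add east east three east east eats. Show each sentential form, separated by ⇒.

S ⇒ C ⇒ E eats ⇒ S east E eats ⇒ old add east east E eats ⇒ old add east east S east E eats ⇒ old add east east C east E eats ⇒ old add east east three east E eats ⇒ old add east east three east east eats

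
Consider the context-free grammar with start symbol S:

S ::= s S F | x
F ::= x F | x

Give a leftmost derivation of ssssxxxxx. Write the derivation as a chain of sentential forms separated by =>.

S=>sSF=>ssSFF=>sssSFFF=>ssssSFFFF=>ssssxFFFF=>ssssxxFFF=>ssssxxxFF=>ssssxxxxF=>ssssxxxxx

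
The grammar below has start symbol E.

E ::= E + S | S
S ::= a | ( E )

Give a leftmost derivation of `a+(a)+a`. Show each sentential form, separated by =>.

E => E+S   [E ::= E + S]
E+S => E+S+S   [E ::= E + S]
E+S+S => S+S+S   [E ::= S]
S+S+S => a+S+S   [S ::= a]
a+S+S => a+(E)+S   [S ::= ( E )]
a+(E)+S => a+(S)+S   [E ::= S]
a+(S)+S => a+(a)+S   [S ::= a]
a+(a)+S => a+(a)+a   [S ::= a]

E=>E+S=>E+S+S=>S+S+S=>a+S+S=>a+(E)+S=>a+(S)+S=>a+(a)+S=>a+(a)+a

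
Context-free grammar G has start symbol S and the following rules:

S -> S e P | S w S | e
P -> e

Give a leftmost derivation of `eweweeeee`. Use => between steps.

S => SeP   [S -> S e P]
SeP => SePeP   [S -> S e P]
SePeP => SwSePeP   [S -> S w S]
SwSePeP => SwSwSePeP   [S -> S w S]
SwSwSePeP => ewSwSePeP   [S -> e]
ewSwSePeP => ewewSePeP   [S -> e]
ewewSePeP => eweweePeP   [S -> e]
eweweePeP => eweweeeeP   [P -> e]
eweweeeeP => eweweeeee   [P -> e]

S => SeP => SePeP => SwSePeP => SwSwSePeP => ewSwSePeP => ewewSePeP => eweweePeP => eweweeeeP => eweweeeee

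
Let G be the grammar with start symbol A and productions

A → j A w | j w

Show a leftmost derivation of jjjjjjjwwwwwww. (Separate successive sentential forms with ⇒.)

A ⇒ jAw ⇒ jjAww ⇒ jjjAwww ⇒ jjjjAwwww ⇒ jjjjjAwwwww ⇒ jjjjjjAwwwwww ⇒ jjjjjjjwwwwwww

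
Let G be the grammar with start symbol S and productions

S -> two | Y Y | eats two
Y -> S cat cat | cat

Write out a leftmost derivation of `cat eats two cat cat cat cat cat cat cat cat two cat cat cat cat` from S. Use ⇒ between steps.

S ⇒ Y Y   [S -> Y Y]
Y Y ⇒ cat Y   [Y -> cat]
cat Y ⇒ cat S cat cat   [Y -> S cat cat]
cat S cat cat ⇒ cat Y Y cat cat   [S -> Y Y]
cat Y Y cat cat ⇒ cat S cat cat Y cat cat   [Y -> S cat cat]
cat S cat cat Y cat cat ⇒ cat Y Y cat cat Y cat cat   [S -> Y Y]
cat Y Y cat cat Y cat cat ⇒ cat S cat cat Y cat cat Y cat cat   [Y -> S cat cat]
cat S cat cat Y cat cat Y cat cat ⇒ cat Y Y cat cat Y cat cat Y cat cat   [S -> Y Y]
cat Y Y cat cat Y cat cat Y cat cat ⇒ cat S cat cat Y cat cat Y cat cat Y cat cat   [Y -> S cat cat]
cat S cat cat Y cat cat Y cat cat Y cat cat ⇒ cat eats two cat cat Y cat cat Y cat cat Y cat cat   [S -> eats two]
cat eats two cat cat Y cat cat Y cat cat Y cat cat ⇒ cat eats two cat cat cat cat cat Y cat cat Y cat cat   [Y -> cat]
cat eats two cat cat cat cat cat Y cat cat Y cat cat ⇒ cat eats two cat cat cat cat cat cat cat cat Y cat cat   [Y -> cat]
cat eats two cat cat cat cat cat cat cat cat Y cat cat ⇒ cat eats two cat cat cat cat cat cat cat cat S cat cat cat cat   [Y -> S cat cat]
cat eats two cat cat cat cat cat cat cat cat S cat cat cat cat ⇒ cat eats two cat cat cat cat cat cat cat cat two cat cat cat cat   [S -> two]

S ⇒ Y Y ⇒ cat Y ⇒ cat S cat cat ⇒ cat Y Y cat cat ⇒ cat S cat cat Y cat cat ⇒ cat Y Y cat cat Y cat cat ⇒ cat S cat cat Y cat cat Y cat cat ⇒ cat Y Y cat cat Y cat cat Y cat cat ⇒ cat S cat cat Y cat cat Y cat cat Y cat cat ⇒ cat eats two cat cat Y cat cat Y cat cat Y cat cat ⇒ cat eats two cat cat cat cat cat Y cat cat Y cat cat ⇒ cat eats two cat cat cat cat cat cat cat cat Y cat cat ⇒ cat eats two cat cat cat cat cat cat cat cat S cat cat cat cat ⇒ cat eats two cat cat cat cat cat cat cat cat two cat cat cat cat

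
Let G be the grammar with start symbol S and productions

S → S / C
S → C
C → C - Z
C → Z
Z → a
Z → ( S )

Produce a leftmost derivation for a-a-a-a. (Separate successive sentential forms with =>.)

S=>C=>C-Z=>C-Z-Z=>C-Z-Z-Z=>Z-Z-Z-Z=>a-Z-Z-Z=>a-a-Z-Z=>a-a-a-Z=>a-a-a-a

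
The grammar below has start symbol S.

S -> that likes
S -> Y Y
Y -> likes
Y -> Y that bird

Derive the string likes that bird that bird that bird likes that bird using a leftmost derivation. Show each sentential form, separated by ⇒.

S ⇒ Y Y ⇒ Y that bird Y ⇒ Y that bird that bird Y ⇒ Y that bird that bird that bird Y ⇒ likes that bird that bird that bird Y ⇒ likes that bird that bird that bird Y that bird ⇒ likes that bird that bird that bird likes that bird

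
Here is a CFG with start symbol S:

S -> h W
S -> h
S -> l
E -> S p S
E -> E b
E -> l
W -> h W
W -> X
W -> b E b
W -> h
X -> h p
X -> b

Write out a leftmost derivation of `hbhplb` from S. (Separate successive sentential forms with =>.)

S => hW => hbEb => hbSpSb => hbhpSb => hbhplb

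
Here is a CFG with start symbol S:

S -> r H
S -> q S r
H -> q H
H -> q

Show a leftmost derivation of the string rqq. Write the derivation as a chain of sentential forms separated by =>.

S => rH => rqH => rqq

S => rH   [S -> r H]
rH => rqH   [H -> q H]
rqH => rqq   [H -> q]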